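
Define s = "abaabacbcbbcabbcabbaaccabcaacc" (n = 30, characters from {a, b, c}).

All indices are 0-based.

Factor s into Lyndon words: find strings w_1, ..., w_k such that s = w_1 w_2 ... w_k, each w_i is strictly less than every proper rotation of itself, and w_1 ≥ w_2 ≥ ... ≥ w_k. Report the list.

["ab", "aabacbcbbcabbcabbaaccabcaacc"]

emit factor 1: 'ab' (i=0, period=2)
emit factor 2: 'aabacbcbbcabbcabbaaccabcaacc' (i=2, period=28)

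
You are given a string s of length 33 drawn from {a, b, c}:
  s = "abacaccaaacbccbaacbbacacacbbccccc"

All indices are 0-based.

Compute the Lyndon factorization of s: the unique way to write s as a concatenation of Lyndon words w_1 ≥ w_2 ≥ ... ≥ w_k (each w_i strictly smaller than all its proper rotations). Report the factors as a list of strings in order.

emit factor 1: 'abacacc' (i=0, period=7)
emit factor 2: 'aaacbccbaacbbacacacbbccccc' (i=7, period=26)

["abacacc", "aaacbccbaacbbacacacbbccccc"]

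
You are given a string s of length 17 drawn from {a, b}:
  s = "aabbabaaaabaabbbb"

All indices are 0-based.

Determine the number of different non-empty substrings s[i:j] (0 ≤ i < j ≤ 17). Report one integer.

rank | idx | suffix
   0 |   6 | aaaabaabbbb
   1 |   7 | aaabaabbbb
   2 |   8 | aabaabbbb
   3 |   0 | aabbabaaaabaabbbb
   4 |  11 | aabbbb
   5 |   4 | abaaaabaabbbb
   6 |   9 | abaabbbb
   7 |   1 | abbabaaaabaabbbb
   8 |  12 | abbbb
   9 |  16 | b
  10 |   5 | baaaabaabbbb
  11 |  10 | baabbbb
  12 |   3 | babaaaabaabbbb
  13 |  15 | bb
  14 |   2 | bbabaaaabaabbbb
  15 |  14 | bbb
  16 |  13 | bbbb

SA = [6, 7, 8, 0, 11, 4, 9, 1, 12, 16, 5, 10, 3, 15, 2, 14, 13]
[i] adj suffixes → lcp
  [1] 6/7 → 3 ('aaa')
  [2] 7/8 → 2 ('aa')
  [3] 8/0 → 3 ('aab')
  [4] 0/11 → 4 ('aabb')
  [5] 11/4 → 1 ('a')
  [6] 4/9 → 4 ('abaa')
  [7] 9/1 → 2 ('ab')
  [8] 1/12 → 3 ('abb')
  [9] 12/16 → 0 ('')
  [10] 16/5 → 1 ('b')
  [11] 5/10 → 3 ('baa')
  [12] 10/3 → 2 ('ba')
  [13] 3/15 → 1 ('b')
  [14] 15/2 → 2 ('bb')
  [15] 2/14 → 2 ('bb')
  [16] 14/13 → 3 ('bbb')

n(n+1)/2 = 17·18/2 = 153
Σ LCP = 0 + 3 + 2 + 3 + 4 + 1 + 4 + 2 + 3 + 0 + 1 + 3 + 2 + 1 + 2 + 2 + 3 = 36
distinct = 153 − 36 = 117

117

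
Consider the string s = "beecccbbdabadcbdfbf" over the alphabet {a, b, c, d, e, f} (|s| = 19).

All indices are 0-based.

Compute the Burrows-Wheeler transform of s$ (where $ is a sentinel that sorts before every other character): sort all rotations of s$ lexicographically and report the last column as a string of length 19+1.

fdbacbc$fcdcebabebbd

rank  rotation              last
    0  $beecccbbdabadcbdfbf  f
    1  abadcbdfbf$beecccbbd  d
    2  adcbdfbf$beecccbbdab  b
    3  badcbdfbf$beecccbbda  a
    4  bbdabadcbdfbf$beeccc  c
    5  bdabadcbdfbf$beecccb  b
    6  bdfbf$beecccbbdabadc  c
    7  beecccbbdabadcbdfbf$  $
    8  bf$beecccbbdabadcbdf  f
    9  cbbdabadcbdfbf$beecc  c
   10  cbdfbf$beecccbbdabad  d
   11  ccbbdabadcbdfbf$beec  c
   12  cccbbdabadcbdfbf$bee  e
   13  dabadcbdfbf$beecccbb  b
   14  dcbdfbf$beecccbbdaba  a
   15  dfbf$beecccbbdabadcb  b
   16  ecccbbdabadcbdfbf$be  e
   17  eecccbbdabadcbdfbf$b  b
   18  f$beecccbbdabadcbdfb  b
   19  fbf$beecccbbdabadcbd  d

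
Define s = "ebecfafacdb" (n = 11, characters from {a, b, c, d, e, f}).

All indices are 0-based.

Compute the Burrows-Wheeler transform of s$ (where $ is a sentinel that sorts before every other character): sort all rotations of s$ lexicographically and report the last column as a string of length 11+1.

rank  rotation      last
    0  $ebecfafacdb  b
    1  acdb$ebecfaf  f
    2  afacdb$ebecf  f
    3  b$ebecfafacd  d
    4  becfafacdb$e  e
    5  cdb$ebecfafa  a
    6  cfafacdb$ebe  e
    7  db$ebecfafac  c
    8  ebecfafacdb$  $
    9  ecfafacdb$eb  b
   10  facdb$ebecfa  a
   11  fafacdb$ebec  c

bffdeaec$bac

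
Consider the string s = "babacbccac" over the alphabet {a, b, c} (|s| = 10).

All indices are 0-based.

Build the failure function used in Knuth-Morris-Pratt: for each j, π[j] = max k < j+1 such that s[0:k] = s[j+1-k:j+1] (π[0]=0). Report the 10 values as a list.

π[0] = 0
j=1 s[j]='a': π[1]=0 (border '')
j=2 s[j]='b': π[2]=1 (border 'b')
j=3 s[j]='a': π[3]=2 (border 'ba')
j=4 s[j]='c': k: 2→0; π[4]=0 (border '')
j=5 s[j]='b': π[5]=1 (border 'b')
j=6 s[j]='c': k: 1→0; π[6]=0 (border '')
j=7 s[j]='c': π[7]=0 (border '')
j=8 s[j]='a': π[8]=0 (border '')
j=9 s[j]='c': π[9]=0 (border '')

[0, 0, 1, 2, 0, 1, 0, 0, 0, 0]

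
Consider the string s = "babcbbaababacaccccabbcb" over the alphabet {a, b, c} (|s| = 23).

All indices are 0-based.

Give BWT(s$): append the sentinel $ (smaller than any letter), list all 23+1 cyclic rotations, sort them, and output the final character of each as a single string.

bbabcbbccba$acabacabbcca

rank  rotation                  last
    0  $babcbbaababacaccccabbcb  b
    1  aababacaccccabbcb$babcbb  b
    2  ababacaccccabbcb$babcbba  a
    3  abacaccccabbcb$babcbbaab  b
    4  abbcb$babcbbaababacacccc  c
    5  abcbbaababacaccccabbcb$b  b
    6  acaccccabbcb$babcbbaabab  b
    7  accccabbcb$babcbbaababac  c
    8  b$babcbbaababacaccccabbc  c
    9  baababacaccccabbcb$babcb  b
   10  babacaccccabbcb$babcbbaa  a
   11  babcbbaababacaccccabbcb$  $
   12  bacaccccabbcb$babcbbaaba  a
   13  bbaababacaccccabbcb$babc  c
   14  bbcb$babcbbaababacacccca  a
   15  bcb$babcbbaababacaccccab  b
   16  bcbbaababacaccccabbcb$ba  a
   17  cabbcb$babcbbaababacaccc  c
   18  caccccabbcb$babcbbaababa  a
   19  cb$babcbbaababacaccccabb  b
   20  cbbaababacaccccabbcb$bab  b
   21  ccabbcb$babcbbaababacacc  c
   22  cccabbcb$babcbbaababacac  c
   23  ccccabbcb$babcbbaababaca  a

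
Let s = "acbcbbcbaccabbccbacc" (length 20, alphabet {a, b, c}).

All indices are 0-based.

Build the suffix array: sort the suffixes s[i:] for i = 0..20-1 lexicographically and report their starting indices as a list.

[11, 0, 17, 8, 16, 7, 4, 12, 5, 2, 13, 19, 10, 15, 6, 3, 1, 18, 9, 14]

rank→(start, suffix):
  0 → (11, 'abbccbacc')
  1 → (0, 'acbcbbcbaccabbccbacc')
  2 → (17, 'acc')
  3 → (8, 'accabbccbacc')
  4 → (16, 'bacc')
  5 → (7, 'baccabbccbacc')
  6 → (4, 'bbcbaccabbccbacc')
  7 → (12, 'bbccbacc')
  8 → (5, 'bcbaccabbccbacc')
  9 → (2, 'bcbbcbaccabbccbacc')
  10 → (13, 'bccbacc')
  11 → (19, 'c')
  12 → (10, 'cabbccbacc')
  13 → (15, 'cbacc')
  14 → (6, 'cbaccabbccbacc')
  15 → (3, 'cbbcbaccabbccbacc')
  16 → (1, 'cbcbbcbaccabbccbacc')
  17 → (18, 'cc')
  18 → (9, 'ccabbccbacc')
  19 → (14, 'ccbacc')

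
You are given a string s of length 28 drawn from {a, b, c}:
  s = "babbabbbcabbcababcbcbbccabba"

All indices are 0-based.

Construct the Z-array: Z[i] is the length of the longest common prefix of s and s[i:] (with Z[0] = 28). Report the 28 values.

Z[0]=28
i=1: i≥r, start 0; Z[1]=0
i=2: i≥r, start 0; Z[2]=1 extend→box=[2,3)
i=3: i≥r, start 0; Z[3]=4 extend→box=[3,7)
i=4: min(r-i=3, Z[1]=0)=0; Z[4]=0
i=5: min(r-i=2, Z[2]=1)=1; Z[5]=1
i=6: min(r-i=1, Z[3]=4)=1; Z[6]=1
i=7: i≥r, start 0; Z[7]=1 extend→box=[7,8)
i=8: i≥r, start 0; Z[8]=0
i=9: i≥r, start 0; Z[9]=0
i=10: i≥r, start 0; Z[10]=1 extend→box=[10,11)
i=11: i≥r, start 0; Z[11]=1 extend→box=[11,12)
i=12: i≥r, start 0; Z[12]=0
i=13: i≥r, start 0; Z[13]=0
i=14: i≥r, start 0; Z[14]=3 extend→box=[14,17)
i=15: min(r-i=2, Z[1]=0)=0; Z[15]=0
i=16: min(r-i=1, Z[2]=1)=1; Z[16]=1
i=17: i≥r, start 0; Z[17]=0
i=18: i≥r, start 0; Z[18]=1 extend→box=[18,19)
i=19: i≥r, start 0; Z[19]=0
i=20: i≥r, start 0; Z[20]=1 extend→box=[20,21)
i=21: i≥r, start 0; Z[21]=1 extend→box=[21,22)
i=22: i≥r, start 0; Z[22]=0
i=23: i≥r, start 0; Z[23]=0
i=24: i≥r, start 0; Z[24]=0
i=25: i≥r, start 0; Z[25]=1 extend→box=[25,26)
i=26: i≥r, start 0; Z[26]=2 extend→box=[26,28)
i=27: min(r-i=1, Z[1]=0)=0; Z[27]=0

[28, 0, 1, 4, 0, 1, 1, 1, 0, 0, 1, 1, 0, 0, 3, 0, 1, 0, 1, 0, 1, 1, 0, 0, 0, 1, 2, 0]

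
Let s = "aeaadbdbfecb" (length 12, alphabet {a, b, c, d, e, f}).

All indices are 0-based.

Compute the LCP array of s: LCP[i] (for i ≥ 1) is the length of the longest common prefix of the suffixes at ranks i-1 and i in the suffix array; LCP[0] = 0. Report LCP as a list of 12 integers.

[0, 1, 1, 0, 1, 1, 0, 0, 2, 0, 1, 0]

rank→(start, suffix):
  0 → (2, 'aadbdbfecb')
  1 → (3, 'adbdbfecb')
  2 → (0, 'aeaadbdbfecb')
  3 → (11, 'b')
  4 → (5, 'bdbfecb')
  5 → (7, 'bfecb')
  6 → (10, 'cb')
  7 → (4, 'dbdbfecb')
  8 → (6, 'dbfecb')
  9 → (1, 'eaadbdbfecb')
  10 → (9, 'ecb')
  11 → (8, 'fecb')

SA = [2, 3, 0, 11, 5, 7, 10, 4, 6, 1, 9, 8]
rank  pair      lcp
   1  s[2:],s[3:]  1  'a'
   2  s[3:],s[0:]  1  'a'
   3  s[0:],s[11:]  0  ''
   4  s[11:],s[5:]  1  'b'
   5  s[5:],s[7:]  1  'b'
   6  s[7:],s[10:]  0  ''
   7  s[10:],s[4:]  0  ''
   8  s[4:],s[6:]  2  'db'
   9  s[6:],s[1:]  0  ''
  10  s[1:],s[9:]  1  'e'
  11  s[9:],s[8:]  0  ''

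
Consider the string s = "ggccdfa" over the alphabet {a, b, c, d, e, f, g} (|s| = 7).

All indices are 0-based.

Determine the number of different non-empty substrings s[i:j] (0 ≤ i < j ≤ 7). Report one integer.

sorted suffixes:
  #0 SA[0]=6  'a'
  #1 SA[1]=2  'ccdfa'
  #2 SA[2]=3  'cdfa'
  #3 SA[3]=4  'dfa'
  #4 SA[4]=5  'fa'
  #5 SA[5]=1  'gccdfa'
  #6 SA[6]=0  'ggccdfa'

SA = [6, 2, 3, 4, 5, 1, 0]
[i] adj suffixes → lcp
  [1] 6/2 → 0 ('')
  [2] 2/3 → 1 ('c')
  [3] 3/4 → 0 ('')
  [4] 4/5 → 0 ('')
  [5] 5/1 → 0 ('')
  [6] 1/0 → 1 ('g')

n(n+1)/2 = 7·8/2 = 28
Σ LCP = 0 + 0 + 1 + 0 + 0 + 0 + 1 = 2
distinct = 28 − 2 = 26

26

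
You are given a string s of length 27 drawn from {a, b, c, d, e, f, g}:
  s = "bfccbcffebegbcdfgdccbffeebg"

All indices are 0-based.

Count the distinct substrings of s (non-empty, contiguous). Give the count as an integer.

sorted suffixes:
  #0 SA[0]=12  'bcdfgdccbffeebg'
  #1 SA[1]=4  'bcffebegbcdfgdccbffeebg'
  #2 SA[2]=9  'begbcdfgdccbffeebg'
  #3 SA[3]=0  'bfccbcffebegbcdfgdccbffeebg'
  #4 SA[4]=20  'bffeebg'
  #5 SA[5]=25  'bg'
  #6 SA[6]=3  'cbcffebegbcdfgdccbffeebg'
  #7 SA[7]=19  'cbffeebg'
  #8 SA[8]=2  'ccbcffebegbcdfgdccbffeebg'
  #9 SA[9]=18  'ccbffeebg'
  #10 SA[10]=13  'cdfgdccbffeebg'
  #11 SA[11]=5  'cffebegbcdfgdccbffeebg'
  #12 SA[12]=17  'dccbffeebg'
  #13 SA[13]=14  'dfgdccbffeebg'
  #14 SA[14]=8  'ebegbcdfgdccbffeebg'
  #15 SA[15]=24  'ebg'
  #16 SA[16]=23  'eebg'
  #17 SA[17]=10  'egbcdfgdccbffeebg'
  #18 SA[18]=1  'fccbcffebegbcdfgdccbffeebg'
  #19 SA[19]=7  'febegbcdfgdccbffeebg'
  #20 SA[20]=22  'feebg'
  #21 SA[21]=6  'ffebegbcdfgdccbffeebg'
  #22 SA[22]=21  'ffeebg'
  #23 SA[23]=15  'fgdccbffeebg'
  #24 SA[24]=26  'g'
  #25 SA[25]=11  'gbcdfgdccbffeebg'
  #26 SA[26]=16  'gdccbffeebg'

SA = [12, 4, 9, 0, 20, 25, 3, 19, 2, 18, 13, 5, 17, 14, 8, 24, 23, 10, 1, 7, 22, 6, 21, 15, 26, 11, 16]
i: (SA[i-1],SA[i]) lcp shared
  1: (12,4) 2 'bc'
  2: (4,9) 1 'b'
  3: (9,0) 1 'b'
  4: (0,20) 2 'bf'
  5: (20,25) 1 'b'
  6: (25,3) 0 ''
  7: (3,19) 2 'cb'
  8: (19,2) 1 'c'
  9: (2,18) 3 'ccb'
  10: (18,13) 1 'c'
  11: (13,5) 1 'c'
  12: (5,17) 0 ''
  13: (17,14) 1 'd'
  14: (14,8) 0 ''
  15: (8,24) 2 'eb'
  16: (24,23) 1 'e'
  17: (23,10) 1 'e'
  18: (10,1) 0 ''
  19: (1,7) 1 'f'
  20: (7,22) 2 'fe'
  21: (22,6) 1 'f'
  22: (6,21) 3 'ffe'
  23: (21,15) 1 'f'
  24: (15,26) 0 ''
  25: (26,11) 1 'g'
  26: (11,16) 1 'g'

n(n+1)/2 = 27·28/2 = 378
Σ LCP = 0 + 2 + 1 + 1 + 2 + 1 + 0 + 2 + 1 + 3 + 1 + 1 + 0 + 1 + 0 + 2 + 1 + 1 + 0 + 1 + 2 + 1 + 3 + 1 + 0 + 1 + 1 = 30
distinct = 378 − 30 = 348

348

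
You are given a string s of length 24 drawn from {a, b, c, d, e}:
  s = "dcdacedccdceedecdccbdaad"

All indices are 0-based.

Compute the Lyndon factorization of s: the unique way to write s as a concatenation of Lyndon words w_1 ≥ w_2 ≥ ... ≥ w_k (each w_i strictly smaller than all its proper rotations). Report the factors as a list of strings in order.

["d", "cd", "acedccdceedecdccbd", "aad"]

emit factor 1: 'd' (i=0, period=1)
emit factor 2: 'cd' (i=1, period=2)
emit factor 3: 'acedccdceedecdccbd' (i=3, period=18)
emit factor 4: 'aad' (i=21, period=3)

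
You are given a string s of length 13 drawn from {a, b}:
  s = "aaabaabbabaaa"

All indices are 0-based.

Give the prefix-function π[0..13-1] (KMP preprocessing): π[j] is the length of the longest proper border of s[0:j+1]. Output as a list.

π[0] = 0
j=1 s[j]='a': π[1]=1 (border 'a')
j=2 s[j]='a': π[2]=2 (border 'aa')
j=3 s[j]='b': k: 2→1→0; π[3]=0 (border '')
j=4 s[j]='a': π[4]=1 (border 'a')
j=5 s[j]='a': π[5]=2 (border 'aa')
j=6 s[j]='b': k: 2→1→0; π[6]=0 (border '')
j=7 s[j]='b': π[7]=0 (border '')
j=8 s[j]='a': π[8]=1 (border 'a')
j=9 s[j]='b': k: 1→0; π[9]=0 (border '')
j=10 s[j]='a': π[10]=1 (border 'a')
j=11 s[j]='a': π[11]=2 (border 'aa')
j=12 s[j]='a': π[12]=3 (border 'aaa')

[0, 1, 2, 0, 1, 2, 0, 0, 1, 0, 1, 2, 3]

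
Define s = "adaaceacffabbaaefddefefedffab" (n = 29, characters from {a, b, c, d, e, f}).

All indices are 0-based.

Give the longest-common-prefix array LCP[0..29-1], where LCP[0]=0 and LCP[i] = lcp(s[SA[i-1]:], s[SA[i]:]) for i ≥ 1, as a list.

[0, 2, 1, 2, 1, 2, 1, 1, 0, 1, 1, 0, 1, 0, 1, 1, 1, 0, 1, 1, 2, 3, 0, 3, 1, 1, 2, 1, 4]

sorted suffixes:
  #0 SA[0]=2  'aaceacffabbaaefddefefedffab'
  #1 SA[1]=13  'aaefddefefedffab'
  #2 SA[2]=27  'ab'
  #3 SA[3]=10  'abbaaefddefefedffab'
  #4 SA[4]=3  'aceacffabbaaefddefefedffab'
  #5 SA[5]=6  'acffabbaaefddefefedffab'
  #6 SA[6]=0  'adaaceacffabbaaefddefefedffab'
  #7 SA[7]=14  'aefddefefedffab'
  #8 SA[8]=28  'b'
  #9 SA[9]=12  'baaefddefefedffab'
  #10 SA[10]=11  'bbaaefddefefedffab'
  #11 SA[11]=4  'ceacffabbaaefddefefedffab'
  #12 SA[12]=7  'cffabbaaefddefefedffab'
  #13 SA[13]=1  'daaceacffabbaaefddefefedffab'
  #14 SA[14]=17  'ddefefedffab'
  #15 SA[15]=18  'defefedffab'
  #16 SA[16]=24  'dffab'
  #17 SA[17]=5  'eacffabbaaefddefefedffab'
  #18 SA[18]=23  'edffab'
  #19 SA[19]=15  'efddefefedffab'
  #20 SA[20]=21  'efedffab'
  #21 SA[21]=19  'efefedffab'
  #22 SA[22]=26  'fab'
  #23 SA[23]=9  'fabbaaefddefefedffab'
  #24 SA[24]=16  'fddefefedffab'
  #25 SA[25]=22  'fedffab'
  #26 SA[26]=20  'fefedffab'
  #27 SA[27]=25  'ffab'
  #28 SA[28]=8  'ffabbaaefddefefedffab'

SA = [2, 13, 27, 10, 3, 6, 0, 14, 28, 12, 11, 4, 7, 1, 17, 18, 24, 5, 23, 15, 21, 19, 26, 9, 16, 22, 20, 25, 8]
[i] adj suffixes → lcp
  [1] 2/13 → 2 ('aa')
  [2] 13/27 → 1 ('a')
  [3] 27/10 → 2 ('ab')
  [4] 10/3 → 1 ('a')
  [5] 3/6 → 2 ('ac')
  [6] 6/0 → 1 ('a')
  [7] 0/14 → 1 ('a')
  [8] 14/28 → 0 ('')
  [9] 28/12 → 1 ('b')
  [10] 12/11 → 1 ('b')
  [11] 11/4 → 0 ('')
  [12] 4/7 → 1 ('c')
  [13] 7/1 → 0 ('')
  [14] 1/17 → 1 ('d')
  [15] 17/18 → 1 ('d')
  [16] 18/24 → 1 ('d')
  [17] 24/5 → 0 ('')
  [18] 5/23 → 1 ('e')
  [19] 23/15 → 1 ('e')
  [20] 15/21 → 2 ('ef')
  [21] 21/19 → 3 ('efe')
  [22] 19/26 → 0 ('')
  [23] 26/9 → 3 ('fab')
  [24] 9/16 → 1 ('f')
  [25] 16/22 → 1 ('f')
  [26] 22/20 → 2 ('fe')
  [27] 20/25 → 1 ('f')
  [28] 25/8 → 4 ('ffab')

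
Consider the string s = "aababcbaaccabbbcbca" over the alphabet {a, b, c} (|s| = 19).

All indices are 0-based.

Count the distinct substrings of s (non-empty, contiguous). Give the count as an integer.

rank→(start, suffix):
  0 → (18, 'a')
  1 → (0, 'aababcbaaccabbbcbca')
  2 → (7, 'aaccabbbcbca')
  3 → (1, 'ababcbaaccabbbcbca')
  4 → (11, 'abbbcbca')
  5 → (3, 'abcbaaccabbbcbca')
  6 → (8, 'accabbbcbca')
  7 → (6, 'baaccabbbcbca')
  8 → (2, 'babcbaaccabbbcbca')
  9 → (12, 'bbbcbca')
  10 → (13, 'bbcbca')
  11 → (16, 'bca')
  12 → (4, 'bcbaaccabbbcbca')
  13 → (14, 'bcbca')
  14 → (17, 'ca')
  15 → (10, 'cabbbcbca')
  16 → (5, 'cbaaccabbbcbca')
  17 → (15, 'cbca')
  18 → (9, 'ccabbbcbca')

SA = [18, 0, 7, 1, 11, 3, 8, 6, 2, 12, 13, 16, 4, 14, 17, 10, 5, 15, 9]
[i] adj suffixes → lcp
  [1] 18/0 → 1 ('a')
  [2] 0/7 → 2 ('aa')
  [3] 7/1 → 1 ('a')
  [4] 1/11 → 2 ('ab')
  [5] 11/3 → 2 ('ab')
  [6] 3/8 → 1 ('a')
  [7] 8/6 → 0 ('')
  [8] 6/2 → 2 ('ba')
  [9] 2/12 → 1 ('b')
  [10] 12/13 → 2 ('bb')
  [11] 13/16 → 1 ('b')
  [12] 16/4 → 2 ('bc')
  [13] 4/14 → 3 ('bcb')
  [14] 14/17 → 0 ('')
  [15] 17/10 → 2 ('ca')
  [16] 10/5 → 1 ('c')
  [17] 5/15 → 2 ('cb')
  [18] 15/9 → 1 ('c')

n(n+1)/2 = 19·20/2 = 190
Σ LCP = 0 + 1 + 2 + 1 + 2 + 2 + 1 + 0 + 2 + 1 + 2 + 1 + 2 + 3 + 0 + 2 + 1 + 2 + 1 = 26
distinct = 190 − 26 = 164

164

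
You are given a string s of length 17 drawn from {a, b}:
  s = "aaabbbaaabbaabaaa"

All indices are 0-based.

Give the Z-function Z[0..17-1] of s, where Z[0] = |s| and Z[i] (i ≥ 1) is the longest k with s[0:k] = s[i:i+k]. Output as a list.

[17, 2, 1, 0, 0, 0, 5, 2, 1, 0, 0, 2, 1, 0, 3, 2, 1]

Z[0]=17
i=1: i≥r, start 0; Z[1]=2 scan→box=[1,3)
i=2: min(r-i=1, Z[1]=2)=1; Z[2]=1
i=3: i≥r, start 0; Z[3]=0
i=4: i≥r, start 0; Z[4]=0
i=5: i≥r, start 0; Z[5]=0
i=6: i≥r, start 0; Z[6]=5 scan→box=[6,11)
i=7: min(r-i=4, Z[1]=2)=2; Z[7]=2
i=8: min(r-i=3, Z[2]=1)=1; Z[8]=1
i=9: min(r-i=2, Z[3]=0)=0; Z[9]=0
i=10: min(r-i=1, Z[4]=0)=0; Z[10]=0
i=11: i≥r, start 0; Z[11]=2 scan→box=[11,13)
i=12: min(r-i=1, Z[1]=2)=1; Z[12]=1
i=13: i≥r, start 0; Z[13]=0
i=14: i≥r, start 0; Z[14]=3 scan→box=[14,17)
i=15: min(r-i=2, Z[1]=2)=2; Z[15]=2
i=16: min(r-i=1, Z[2]=1)=1; Z[16]=1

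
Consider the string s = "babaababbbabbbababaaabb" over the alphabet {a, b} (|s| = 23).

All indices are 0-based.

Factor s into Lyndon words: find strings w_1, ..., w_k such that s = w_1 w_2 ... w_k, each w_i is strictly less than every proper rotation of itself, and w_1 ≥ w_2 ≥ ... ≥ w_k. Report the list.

["b", "ab", "aababbbabbbabab", "aaabb"]

emit factor 1: 'b' (i=0, period=1)
emit factor 2: 'ab' (i=1, period=2)
emit factor 3: 'aababbbabbbabab' (i=3, period=15)
emit factor 4: 'aaabb' (i=18, period=5)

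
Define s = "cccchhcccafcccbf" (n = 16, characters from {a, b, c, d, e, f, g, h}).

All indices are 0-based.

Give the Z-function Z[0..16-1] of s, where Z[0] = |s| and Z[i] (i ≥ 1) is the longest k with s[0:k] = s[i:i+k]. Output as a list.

[16, 3, 2, 1, 0, 0, 3, 2, 1, 0, 0, 3, 2, 1, 0, 0]

Z[0]=16
i=1: fresh scan; Z[1]=3 scan→box=[1,4)
i=2: min(r-i=2, Z[1]=3)=2; Z[2]=2
i=3: min(r-i=1, Z[2]=2)=1; Z[3]=1
i=4: fresh scan; Z[4]=0
i=5: fresh scan; Z[5]=0
i=6: fresh scan; Z[6]=3 scan→box=[6,9)
i=7: min(r-i=2, Z[1]=3)=2; Z[7]=2
i=8: min(r-i=1, Z[2]=2)=1; Z[8]=1
i=9: fresh scan; Z[9]=0
i=10: fresh scan; Z[10]=0
i=11: fresh scan; Z[11]=3 scan→box=[11,14)
i=12: min(r-i=2, Z[1]=3)=2; Z[12]=2
i=13: min(r-i=1, Z[2]=2)=1; Z[13]=1
i=14: fresh scan; Z[14]=0
i=15: fresh scan; Z[15]=0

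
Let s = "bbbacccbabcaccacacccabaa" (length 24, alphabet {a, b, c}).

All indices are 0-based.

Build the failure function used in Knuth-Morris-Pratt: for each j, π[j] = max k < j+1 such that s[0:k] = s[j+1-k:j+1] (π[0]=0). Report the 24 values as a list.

[0, 1, 2, 0, 0, 0, 0, 1, 0, 1, 0, 0, 0, 0, 0, 0, 0, 0, 0, 0, 0, 1, 0, 0]

π[0] = 0
j=1 s[j]='b': π[1]=1 (border 'b')
j=2 s[j]='b': π[2]=2 (border 'bb')
j=3 s[j]='a': k: 2→1→0; π[3]=0 (border '')
j=4 s[j]='c': π[4]=0 (border '')
j=5 s[j]='c': π[5]=0 (border '')
j=6 s[j]='c': π[6]=0 (border '')
j=7 s[j]='b': π[7]=1 (border 'b')
j=8 s[j]='a': k: 1→0; π[8]=0 (border '')
j=9 s[j]='b': π[9]=1 (border 'b')
j=10 s[j]='c': k: 1→0; π[10]=0 (border '')
j=11 s[j]='a': π[11]=0 (border '')
j=12 s[j]='c': π[12]=0 (border '')
j=13 s[j]='c': π[13]=0 (border '')
j=14 s[j]='a': π[14]=0 (border '')
j=15 s[j]='c': π[15]=0 (border '')
j=16 s[j]='a': π[16]=0 (border '')
j=17 s[j]='c': π[17]=0 (border '')
j=18 s[j]='c': π[18]=0 (border '')
j=19 s[j]='c': π[19]=0 (border '')
j=20 s[j]='a': π[20]=0 (border '')
j=21 s[j]='b': π[21]=1 (border 'b')
j=22 s[j]='a': k: 1→0; π[22]=0 (border '')
j=23 s[j]='a': π[23]=0 (border '')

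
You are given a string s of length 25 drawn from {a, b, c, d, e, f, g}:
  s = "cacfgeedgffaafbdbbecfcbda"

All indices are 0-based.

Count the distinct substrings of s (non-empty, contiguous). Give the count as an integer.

rank | idx | suffix
   0 |  24 | a
   1 |  11 | aafbdbbecfcbda
   2 |   1 | acfgeedgffaafbdbbecfcbda
   3 |  12 | afbdbbecfcbda
   4 |  16 | bbecfcbda
   5 |  22 | bda
   6 |  14 | bdbbecfcbda
   7 |  17 | becfcbda
   8 |   0 | cacfgeedgffaafbdbbecfcbda
   9 |  21 | cbda
  10 |  19 | cfcbda
  11 |   2 | cfgeedgffaafbdbbecfcbda
  12 |  23 | da
  13 |  15 | dbbecfcbda
  14 |   7 | dgffaafbdbbecfcbda
  15 |  18 | ecfcbda
  16 |   6 | edgffaafbdbbecfcbda
  17 |   5 | eedgffaafbdbbecfcbda
  18 |  10 | faafbdbbecfcbda
  19 |  13 | fbdbbecfcbda
  20 |  20 | fcbda
  21 |   9 | ffaafbdbbecfcbda
  22 |   3 | fgeedgffaafbdbbecfcbda
  23 |   4 | geedgffaafbdbbecfcbda
  24 |   8 | gffaafbdbbecfcbda

SA = [24, 11, 1, 12, 16, 22, 14, 17, 0, 21, 19, 2, 23, 15, 7, 18, 6, 5, 10, 13, 20, 9, 3, 4, 8]
i: (SA[i-1],SA[i]) lcp shared
  1: (24,11) 1 'a'
  2: (11,1) 1 'a'
  3: (1,12) 1 'a'
  4: (12,16) 0 ''
  5: (16,22) 1 'b'
  6: (22,14) 2 'bd'
  7: (14,17) 1 'b'
  8: (17,0) 0 ''
  9: (0,21) 1 'c'
  10: (21,19) 1 'c'
  11: (19,2) 2 'cf'
  12: (2,23) 0 ''
  13: (23,15) 1 'd'
  14: (15,7) 1 'd'
  15: (7,18) 0 ''
  16: (18,6) 1 'e'
  17: (6,5) 1 'e'
  18: (5,10) 0 ''
  19: (10,13) 1 'f'
  20: (13,20) 1 'f'
  21: (20,9) 1 'f'
  22: (9,3) 1 'f'
  23: (3,4) 0 ''
  24: (4,8) 1 'g'

n(n+1)/2 = 25·26/2 = 325
Σ LCP = 0 + 1 + 1 + 1 + 0 + 1 + 2 + 1 + 0 + 1 + 1 + 2 + 0 + 1 + 1 + 0 + 1 + 1 + 0 + 1 + 1 + 1 + 1 + 0 + 1 = 20
distinct = 325 − 20 = 305

305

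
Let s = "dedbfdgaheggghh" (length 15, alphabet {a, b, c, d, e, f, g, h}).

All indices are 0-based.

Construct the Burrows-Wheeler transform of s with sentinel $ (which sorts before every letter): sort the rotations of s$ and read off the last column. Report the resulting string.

rank  rotation          last
    0  $dedbfdgaheggghh  h
    1  aheggghh$dedbfdg  g
    2  bfdgaheggghh$ded  d
    3  dbfdgaheggghh$de  e
    4  dedbfdgaheggghh$  $
    5  dgaheggghh$dedbf  f
    6  edbfdgaheggghh$d  d
    7  eggghh$dedbfdgah  h
    8  fdgaheggghh$dedb  b
    9  gaheggghh$dedbfd  d
   10  ggghh$dedbfdgahe  e
   11  gghh$dedbfdgaheg  g
   12  ghh$dedbfdgahegg  g
   13  h$dedbfdgahegggh  h
   14  heggghh$dedbfdga  a
   15  hh$dedbfdgaheggg  g

hgde$fdhbdegghag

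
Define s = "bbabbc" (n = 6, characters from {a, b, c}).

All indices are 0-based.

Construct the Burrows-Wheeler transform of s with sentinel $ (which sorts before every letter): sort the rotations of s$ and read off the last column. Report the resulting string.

cbb$abb

rank  rotation last
    0  $bbabbc  c
    1  abbc$bb  b
    2  babbc$b  b
    3  bbabbc$  $
    4  bbc$bba  a
    5  bc$bbab  b
    6  c$bbabb  b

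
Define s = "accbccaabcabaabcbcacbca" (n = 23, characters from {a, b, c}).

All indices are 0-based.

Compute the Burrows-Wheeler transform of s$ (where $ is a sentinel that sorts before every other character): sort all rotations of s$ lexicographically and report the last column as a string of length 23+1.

rank  rotation                  last
    0  $accbccaabcabaabcbcacbca  a
    1  a$accbccaabcabaabcbcacbc  c
    2  aabcabaabcbcacbca$accbcc  c
    3  aabcbcacbca$accbccaabcab  b
    4  abaabcbcacbca$accbccaabc  c
    5  abcabaabcbcacbca$accbcca  a
    6  abcbcacbca$accbccaabcaba  a
    7  acbca$accbccaabcabaabcbc  c
    8  accbccaabcabaabcbcacbca$  $
    9  baabcbcacbca$accbccaabca  a
   10  bca$accbccaabcabaabcbcac  c
   11  bcabaabcbcacbca$accbccaa  a
   12  bcacbca$accbccaabcabaabc  c
   13  bcbcacbca$accbccaabcabaa  a
   14  bccaabcabaabcbcacbca$acc  c
   15  ca$accbccaabcabaabcbcacb  b
   16  caabcabaabcbcacbca$accbc  c
   17  cabaabcbcacbca$accbccaab  b
   18  cacbca$accbccaabcabaabcb  b
   19  cbca$accbccaabcabaabcbca  a
   20  cbcacbca$accbccaabcabaab  b
   21  cbccaabcabaabcbcacbca$ac  c
   22  ccaabcabaabcbcacbca$accb  b
   23  ccbccaabcabaabcbcacbca$a  a

accbcaac$acacacbcbbabcba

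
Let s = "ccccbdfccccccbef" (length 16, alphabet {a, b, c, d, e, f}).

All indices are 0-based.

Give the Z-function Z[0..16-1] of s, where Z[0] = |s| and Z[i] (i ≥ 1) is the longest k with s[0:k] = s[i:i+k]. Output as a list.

Z[0]=16
i=1: i≥r, start 0; Z[1]=3 extend→box=[1,4)
i=2: min(r-i=2, Z[1]=3)=2; Z[2]=2
i=3: min(r-i=1, Z[2]=2)=1; Z[3]=1
i=4: i≥r, start 0; Z[4]=0
i=5: i≥r, start 0; Z[5]=0
i=6: i≥r, start 0; Z[6]=0
i=7: i≥r, start 0; Z[7]=4 extend→box=[7,11)
i=8: min(r-i=3, Z[1]=3)=3; Z[8]=4 extend→box=[8,12)
i=9: min(r-i=3, Z[1]=3)=3; Z[9]=5 extend→box=[9,14)
i=10: min(r-i=4, Z[1]=3)=3; Z[10]=3
i=11: min(r-i=3, Z[2]=2)=2; Z[11]=2
i=12: min(r-i=2, Z[3]=1)=1; Z[12]=1
i=13: min(r-i=1, Z[4]=0)=0; Z[13]=0
i=14: i≥r, start 0; Z[14]=0
i=15: i≥r, start 0; Z[15]=0

[16, 3, 2, 1, 0, 0, 0, 4, 4, 5, 3, 2, 1, 0, 0, 0]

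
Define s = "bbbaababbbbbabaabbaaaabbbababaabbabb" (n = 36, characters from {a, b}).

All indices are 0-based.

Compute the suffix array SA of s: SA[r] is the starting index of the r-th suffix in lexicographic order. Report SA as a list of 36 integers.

rank | idx | suffix
   0 |  18 | aaaabbbababaabbabb
   1 |  19 | aaabbbababaabbabb
   2 |   3 | aababbbbbabaabbaaaabbbababaabbabb
   3 |  14 | aabbaaaabbbababaabbabb
   4 |  29 | aabbabb
   5 |  20 | aabbbababaabbabb
   6 |  12 | abaabbaaaabbbababaabbabb
   7 |  27 | abaabbabb
   8 |  25 | ababaabbabb
   9 |   4 | ababbbbbabaabbaaaabbbababaabbabb
  10 |  33 | abb
  11 |  15 | abbaaaabbbababaabbabb
  12 |  30 | abbabb
  13 |  21 | abbbababaabbabb
  14 |   6 | abbbbbabaabbaaaabbbababaabbabb
  15 |  35 | b
  16 |  17 | baaaabbbababaabbabb
  17 |   2 | baababbbbbabaabbaaaabbbababaabbabb
  18 |  13 | baabbaaaabbbababaabbabb
  19 |  28 | baabbabb
  20 |  11 | babaabbaaaabbbababaabbabb
  21 |  26 | babaabbabb
  22 |  24 | bababaabbabb
  23 |  32 | babb
  24 |   5 | babbbbbabaabbaaaabbbababaabbabb
  25 |  34 | bb
  26 |  16 | bbaaaabbbababaabbabb
  27 |   1 | bbaababbbbbabaabbaaaabbbababaabbabb
  28 |  10 | bbabaabbaaaabbbababaabbabb
  29 |  23 | bbababaabbabb
  30 |  31 | bbabb
  31 |   0 | bbbaababbbbbabaabbaaaabbbababaabbabb
  32 |   9 | bbbabaabbaaaabbbababaabbabb
  33 |  22 | bbbababaabbabb
  34 |   8 | bbbbabaabbaaaabbbababaabbabb
  35 |   7 | bbbbbabaabbaaaabbbababaabbabb

[18, 19, 3, 14, 29, 20, 12, 27, 25, 4, 33, 15, 30, 21, 6, 35, 17, 2, 13, 28, 11, 26, 24, 32, 5, 34, 16, 1, 10, 23, 31, 0, 9, 22, 8, 7]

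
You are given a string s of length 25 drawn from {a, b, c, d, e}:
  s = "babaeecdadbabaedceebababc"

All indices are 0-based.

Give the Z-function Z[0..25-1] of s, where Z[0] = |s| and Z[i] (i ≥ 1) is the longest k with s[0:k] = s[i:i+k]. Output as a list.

[25, 0, 2, 0, 0, 0, 0, 0, 0, 0, 5, 0, 2, 0, 0, 0, 0, 0, 0, 4, 0, 3, 0, 1, 0]

Z[0]=25
i=1: outside box; Z[1]=0
i=2: outside box; Z[2]=2 scan→box=[2,4)
i=3: min(r-i=1, Z[1]=0)=0; Z[3]=0
i=4: outside box; Z[4]=0
i=5: outside box; Z[5]=0
i=6: outside box; Z[6]=0
i=7: outside box; Z[7]=0
i=8: outside box; Z[8]=0
i=9: outside box; Z[9]=0
i=10: outside box; Z[10]=5 scan→box=[10,15)
i=11: min(r-i=4, Z[1]=0)=0; Z[11]=0
i=12: min(r-i=3, Z[2]=2)=2; Z[12]=2
i=13: min(r-i=2, Z[3]=0)=0; Z[13]=0
i=14: min(r-i=1, Z[4]=0)=0; Z[14]=0
i=15: outside box; Z[15]=0
i=16: outside box; Z[16]=0
i=17: outside box; Z[17]=0
i=18: outside box; Z[18]=0
i=19: outside box; Z[19]=4 scan→box=[19,23)
i=20: min(r-i=3, Z[1]=0)=0; Z[20]=0
i=21: min(r-i=2, Z[2]=2)=2; Z[21]=3 scan→box=[21,24)
i=22: min(r-i=2, Z[1]=0)=0; Z[22]=0
i=23: min(r-i=1, Z[2]=2)=1; Z[23]=1
i=24: outside box; Z[24]=0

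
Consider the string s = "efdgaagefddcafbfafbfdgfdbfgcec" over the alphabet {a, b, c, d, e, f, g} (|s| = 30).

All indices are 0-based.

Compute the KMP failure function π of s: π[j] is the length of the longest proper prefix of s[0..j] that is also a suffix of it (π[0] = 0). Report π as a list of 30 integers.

[0, 0, 0, 0, 0, 0, 0, 1, 2, 3, 0, 0, 0, 0, 0, 0, 0, 0, 0, 0, 0, 0, 0, 0, 0, 0, 0, 0, 1, 0]

π[0] = 0
j=1 s[j]='f': π[1]=0 (border '')
j=2 s[j]='d': π[2]=0 (border '')
j=3 s[j]='g': π[3]=0 (border '')
j=4 s[j]='a': π[4]=0 (border '')
j=5 s[j]='a': π[5]=0 (border '')
j=6 s[j]='g': π[6]=0 (border '')
j=7 s[j]='e': π[7]=1 (border 'e')
j=8 s[j]='f': π[8]=2 (border 'ef')
j=9 s[j]='d': π[9]=3 (border 'efd')
j=10 s[j]='d': k: 3→0; π[10]=0 (border '')
j=11 s[j]='c': π[11]=0 (border '')
j=12 s[j]='a': π[12]=0 (border '')
j=13 s[j]='f': π[13]=0 (border '')
j=14 s[j]='b': π[14]=0 (border '')
j=15 s[j]='f': π[15]=0 (border '')
j=16 s[j]='a': π[16]=0 (border '')
j=17 s[j]='f': π[17]=0 (border '')
j=18 s[j]='b': π[18]=0 (border '')
j=19 s[j]='f': π[19]=0 (border '')
j=20 s[j]='d': π[20]=0 (border '')
j=21 s[j]='g': π[21]=0 (border '')
j=22 s[j]='f': π[22]=0 (border '')
j=23 s[j]='d': π[23]=0 (border '')
j=24 s[j]='b': π[24]=0 (border '')
j=25 s[j]='f': π[25]=0 (border '')
j=26 s[j]='g': π[26]=0 (border '')
j=27 s[j]='c': π[27]=0 (border '')
j=28 s[j]='e': π[28]=1 (border 'e')
j=29 s[j]='c': k: 1→0; π[29]=0 (border '')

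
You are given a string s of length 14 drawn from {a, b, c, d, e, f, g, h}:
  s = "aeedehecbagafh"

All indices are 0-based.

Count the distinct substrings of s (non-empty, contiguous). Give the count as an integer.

rank→(start, suffix):
  0 → (0, 'aeedehecbagafh')
  1 → (11, 'afh')
  2 → (9, 'agafh')
  3 → (8, 'bagafh')
  4 → (7, 'cbagafh')
  5 → (3, 'dehecbagafh')
  6 → (6, 'ecbagafh')
  7 → (2, 'edehecbagafh')
  8 → (1, 'eedehecbagafh')
  9 → (4, 'ehecbagafh')
  10 → (12, 'fh')
  11 → (10, 'gafh')
  12 → (13, 'h')
  13 → (5, 'hecbagafh')

SA = [0, 11, 9, 8, 7, 3, 6, 2, 1, 4, 12, 10, 13, 5]
i: (SA[i-1],SA[i]) lcp shared
  1: (0,11) 1 'a'
  2: (11,9) 1 'a'
  3: (9,8) 0 ''
  4: (8,7) 0 ''
  5: (7,3) 0 ''
  6: (3,6) 0 ''
  7: (6,2) 1 'e'
  8: (2,1) 1 'e'
  9: (1,4) 1 'e'
  10: (4,12) 0 ''
  11: (12,10) 0 ''
  12: (10,13) 0 ''
  13: (13,5) 1 'h'

n(n+1)/2 = 14·15/2 = 105
Σ LCP = 0 + 1 + 1 + 0 + 0 + 0 + 0 + 1 + 1 + 1 + 0 + 0 + 0 + 1 = 6
distinct = 105 − 6 = 99

99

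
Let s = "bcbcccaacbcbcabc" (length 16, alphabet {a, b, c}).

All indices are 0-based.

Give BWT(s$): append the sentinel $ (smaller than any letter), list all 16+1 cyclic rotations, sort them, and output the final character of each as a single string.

rank  rotation           last
    0  $bcbcccaacbcbcabc  c
    1  aacbcbcabc$bcbccc  c
    2  abc$bcbcccaacbcbc  c
    3  acbcbcabc$bcbccca  a
    4  bc$bcbcccaacbcbca  a
    5  bcabc$bcbcccaacbc  c
    6  bcbcabc$bcbcccaac  c
    7  bcbcccaacbcbcabc$  $
    8  bcccaacbcbcabc$bc  c
    9  c$bcbcccaacbcbcab  b
   10  caacbcbcabc$bcbcc  c
   11  cabc$bcbcccaacbcb  b
   12  cbcabc$bcbcccaacb  b
   13  cbcbcabc$bcbcccaa  a
   14  cbcccaacbcbcabc$b  b
   15  ccaacbcbcabc$bcbc  c
   16  cccaacbcbcabc$bcb  b

cccaacc$cbcbbabcb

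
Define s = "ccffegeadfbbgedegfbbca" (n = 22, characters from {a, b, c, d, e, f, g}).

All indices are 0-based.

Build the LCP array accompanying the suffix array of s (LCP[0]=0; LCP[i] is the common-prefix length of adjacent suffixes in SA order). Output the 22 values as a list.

sorted suffixes:
  #0 SA[0]=21  'a'
  #1 SA[1]=7  'adfbbgedegfbbca'
  #2 SA[2]=18  'bbca'
  #3 SA[3]=10  'bbgedegfbbca'
  #4 SA[4]=19  'bca'
  #5 SA[5]=11  'bgedegfbbca'
  #6 SA[6]=20  'ca'
  #7 SA[7]=0  'ccffegeadfbbgedegfbbca'
  #8 SA[8]=1  'cffegeadfbbgedegfbbca'
  #9 SA[9]=14  'degfbbca'
  #10 SA[10]=8  'dfbbgedegfbbca'
  #11 SA[11]=6  'eadfbbgedegfbbca'
  #12 SA[12]=13  'edegfbbca'
  #13 SA[13]=4  'egeadfbbgedegfbbca'
  #14 SA[14]=15  'egfbbca'
  #15 SA[15]=17  'fbbca'
  #16 SA[16]=9  'fbbgedegfbbca'
  #17 SA[17]=3  'fegeadfbbgedegfbbca'
  #18 SA[18]=2  'ffegeadfbbgedegfbbca'
  #19 SA[19]=5  'geadfbbgedegfbbca'
  #20 SA[20]=12  'gedegfbbca'
  #21 SA[21]=16  'gfbbca'

SA = [21, 7, 18, 10, 19, 11, 20, 0, 1, 14, 8, 6, 13, 4, 15, 17, 9, 3, 2, 5, 12, 16]
i: (SA[i-1],SA[i]) lcp shared
  1: (21,7) 1 'a'
  2: (7,18) 0 ''
  3: (18,10) 2 'bb'
  4: (10,19) 1 'b'
  5: (19,11) 1 'b'
  6: (11,20) 0 ''
  7: (20,0) 1 'c'
  8: (0,1) 1 'c'
  9: (1,14) 0 ''
  10: (14,8) 1 'd'
  11: (8,6) 0 ''
  12: (6,13) 1 'e'
  13: (13,4) 1 'e'
  14: (4,15) 2 'eg'
  15: (15,17) 0 ''
  16: (17,9) 3 'fbb'
  17: (9,3) 1 'f'
  18: (3,2) 1 'f'
  19: (2,5) 0 ''
  20: (5,12) 2 'ge'
  21: (12,16) 1 'g'

[0, 1, 0, 2, 1, 1, 0, 1, 1, 0, 1, 0, 1, 1, 2, 0, 3, 1, 1, 0, 2, 1]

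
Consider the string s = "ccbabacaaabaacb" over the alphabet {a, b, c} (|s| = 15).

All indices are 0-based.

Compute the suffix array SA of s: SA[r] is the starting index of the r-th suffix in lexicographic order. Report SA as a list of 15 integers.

sorted suffixes:
  #0 SA[0]=7  'aaabaacb'
  #1 SA[1]=8  'aabaacb'
  #2 SA[2]=11  'aacb'
  #3 SA[3]=9  'abaacb'
  #4 SA[4]=3  'abacaaabaacb'
  #5 SA[5]=5  'acaaabaacb'
  #6 SA[6]=12  'acb'
  #7 SA[7]=14  'b'
  #8 SA[8]=10  'baacb'
  #9 SA[9]=2  'babacaaabaacb'
  #10 SA[10]=4  'bacaaabaacb'
  #11 SA[11]=6  'caaabaacb'
  #12 SA[12]=13  'cb'
  #13 SA[13]=1  'cbabacaaabaacb'
  #14 SA[14]=0  'ccbabacaaabaacb'

[7, 8, 11, 9, 3, 5, 12, 14, 10, 2, 4, 6, 13, 1, 0]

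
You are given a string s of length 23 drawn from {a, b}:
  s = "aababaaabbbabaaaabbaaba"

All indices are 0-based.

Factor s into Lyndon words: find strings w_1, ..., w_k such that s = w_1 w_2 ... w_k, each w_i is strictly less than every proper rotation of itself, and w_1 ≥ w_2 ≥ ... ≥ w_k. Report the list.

emit factor 1: 'aabab' (i=0, period=5)
emit factor 2: 'aaabbbab' (i=5, period=8)
emit factor 3: 'aaaabbaab' (i=13, period=9)
emit factor 4: 'a' (i=22, period=1)

["aabab", "aaabbbab", "aaaabbaab", "a"]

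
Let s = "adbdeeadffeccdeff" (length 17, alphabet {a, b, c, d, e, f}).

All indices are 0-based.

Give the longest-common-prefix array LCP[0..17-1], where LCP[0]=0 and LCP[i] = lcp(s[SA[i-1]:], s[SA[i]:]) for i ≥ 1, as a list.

rank | idx | suffix
   0 |   0 | adbdeeadffeccdeff
   1 |   6 | adffeccdeff
   2 |   2 | bdeeadffeccdeff
   3 |  11 | ccdeff
   4 |  12 | cdeff
   5 |   1 | dbdeeadffeccdeff
   6 |   3 | deeadffeccdeff
   7 |  13 | deff
   8 |   7 | dffeccdeff
   9 |   5 | eadffeccdeff
  10 |  10 | eccdeff
  11 |   4 | eeadffeccdeff
  12 |  14 | eff
  13 |  16 | f
  14 |   9 | feccdeff
  15 |  15 | ff
  16 |   8 | ffeccdeff

SA = [0, 6, 2, 11, 12, 1, 3, 13, 7, 5, 10, 4, 14, 16, 9, 15, 8]
rank  pair      lcp
   1  s[0:],s[6:]  2  'ad'
   2  s[6:],s[2:]  0  ''
   3  s[2:],s[11:]  0  ''
   4  s[11:],s[12:]  1  'c'
   5  s[12:],s[1:]  0  ''
   6  s[1:],s[3:]  1  'd'
   7  s[3:],s[13:]  2  'de'
   8  s[13:],s[7:]  1  'd'
   9  s[7:],s[5:]  0  ''
  10  s[5:],s[10:]  1  'e'
  11  s[10:],s[4:]  1  'e'
  12  s[4:],s[14:]  1  'e'
  13  s[14:],s[16:]  0  ''
  14  s[16:],s[9:]  1  'f'
  15  s[9:],s[15:]  1  'f'
  16  s[15:],s[8:]  2  'ff'

[0, 2, 0, 0, 1, 0, 1, 2, 1, 0, 1, 1, 1, 0, 1, 1, 2]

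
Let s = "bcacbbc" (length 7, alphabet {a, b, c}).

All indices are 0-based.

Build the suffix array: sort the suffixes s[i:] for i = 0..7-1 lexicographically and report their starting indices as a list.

rank | idx | suffix
   0 |   2 | acbbc
   1 |   4 | bbc
   2 |   5 | bc
   3 |   0 | bcacbbc
   4 |   6 | c
   5 |   1 | cacbbc
   6 |   3 | cbbc

[2, 4, 5, 0, 6, 1, 3]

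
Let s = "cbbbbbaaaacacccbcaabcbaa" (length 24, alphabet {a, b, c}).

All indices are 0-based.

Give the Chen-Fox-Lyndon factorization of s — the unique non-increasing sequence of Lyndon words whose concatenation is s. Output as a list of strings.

["c", "b", "b", "b", "b", "b", "aaaacacccbcaabcb", "a", "a"]

emit factor 1: 'c' (i=0, period=1)
emit factor 2: 'b' (i=1, period=1)
emit factor 3: 'b' (i=2, period=1)
emit factor 4: 'b' (i=3, period=1)
emit factor 5: 'b' (i=4, period=1)
emit factor 6: 'b' (i=5, period=1)
emit factor 7: 'aaaacacccbcaabcb' (i=6, period=16)
emit factor 8: 'a' (i=22, period=1)
emit factor 9: 'a' (i=23, period=1)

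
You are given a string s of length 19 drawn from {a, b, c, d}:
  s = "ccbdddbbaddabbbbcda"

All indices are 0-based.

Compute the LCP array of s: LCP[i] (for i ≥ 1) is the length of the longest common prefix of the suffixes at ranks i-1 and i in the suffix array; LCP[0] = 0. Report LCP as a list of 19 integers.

rank | idx | suffix
   0 |  18 | a
   1 |  11 | abbbbcda
   2 |   8 | addabbbbcda
   3 |   7 | baddabbbbcda
   4 |   6 | bbaddabbbbcda
   5 |  12 | bbbbcda
   6 |  13 | bbbcda
   7 |  14 | bbcda
   8 |  15 | bcda
   9 |   2 | bdddbbaddabbbbcda
  10 |   1 | cbdddbbaddabbbbcda
  11 |   0 | ccbdddbbaddabbbbcda
  12 |  16 | cda
  13 |  17 | da
  14 |  10 | dabbbbcda
  15 |   5 | dbbaddabbbbcda
  16 |   9 | ddabbbbcda
  17 |   4 | ddbbaddabbbbcda
  18 |   3 | dddbbaddabbbbcda

SA = [18, 11, 8, 7, 6, 12, 13, 14, 15, 2, 1, 0, 16, 17, 10, 5, 9, 4, 3]
[i] adj suffixes → lcp
  [1] 18/11 → 1 ('a')
  [2] 11/8 → 1 ('a')
  [3] 8/7 → 0 ('')
  [4] 7/6 → 1 ('b')
  [5] 6/12 → 2 ('bb')
  [6] 12/13 → 3 ('bbb')
  [7] 13/14 → 2 ('bb')
  [8] 14/15 → 1 ('b')
  [9] 15/2 → 1 ('b')
  [10] 2/1 → 0 ('')
  [11] 1/0 → 1 ('c')
  [12] 0/16 → 1 ('c')
  [13] 16/17 → 0 ('')
  [14] 17/10 → 2 ('da')
  [15] 10/5 → 1 ('d')
  [16] 5/9 → 1 ('d')
  [17] 9/4 → 2 ('dd')
  [18] 4/3 → 2 ('dd')

[0, 1, 1, 0, 1, 2, 3, 2, 1, 1, 0, 1, 1, 0, 2, 1, 1, 2, 2]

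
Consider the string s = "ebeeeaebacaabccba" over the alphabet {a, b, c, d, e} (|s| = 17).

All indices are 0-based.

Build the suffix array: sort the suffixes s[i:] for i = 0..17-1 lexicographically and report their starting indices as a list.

sorted suffixes:
  #0 SA[0]=16  'a'
  #1 SA[1]=10  'aabccba'
  #2 SA[2]=11  'abccba'
  #3 SA[3]=8  'acaabccba'
  #4 SA[4]=5  'aebacaabccba'
  #5 SA[5]=15  'ba'
  #6 SA[6]=7  'bacaabccba'
  #7 SA[7]=12  'bccba'
  #8 SA[8]=1  'beeeaebacaabccba'
  #9 SA[9]=9  'caabccba'
  #10 SA[10]=14  'cba'
  #11 SA[11]=13  'ccba'
  #12 SA[12]=4  'eaebacaabccba'
  #13 SA[13]=6  'ebacaabccba'
  #14 SA[14]=0  'ebeeeaebacaabccba'
  #15 SA[15]=3  'eeaebacaabccba'
  #16 SA[16]=2  'eeeaebacaabccba'

[16, 10, 11, 8, 5, 15, 7, 12, 1, 9, 14, 13, 4, 6, 0, 3, 2]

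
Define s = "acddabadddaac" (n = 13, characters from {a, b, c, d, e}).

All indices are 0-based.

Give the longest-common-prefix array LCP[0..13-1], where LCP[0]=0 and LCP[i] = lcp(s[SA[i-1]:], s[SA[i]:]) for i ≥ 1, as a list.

[0, 1, 1, 2, 1, 0, 0, 1, 0, 2, 1, 3, 2]

sorted suffixes:
  #0 SA[0]=10  'aac'
  #1 SA[1]=4  'abadddaac'
  #2 SA[2]=11  'ac'
  #3 SA[3]=0  'acddabadddaac'
  #4 SA[4]=6  'adddaac'
  #5 SA[5]=5  'badddaac'
  #6 SA[6]=12  'c'
  #7 SA[7]=1  'cddabadddaac'
  #8 SA[8]=9  'daac'
  #9 SA[9]=3  'dabadddaac'
  #10 SA[10]=8  'ddaac'
  #11 SA[11]=2  'ddabadddaac'
  #12 SA[12]=7  'dddaac'

SA = [10, 4, 11, 0, 6, 5, 12, 1, 9, 3, 8, 2, 7]
[i] adj suffixes → lcp
  [1] 10/4 → 1 ('a')
  [2] 4/11 → 1 ('a')
  [3] 11/0 → 2 ('ac')
  [4] 0/6 → 1 ('a')
  [5] 6/5 → 0 ('')
  [6] 5/12 → 0 ('')
  [7] 12/1 → 1 ('c')
  [8] 1/9 → 0 ('')
  [9] 9/3 → 2 ('da')
  [10] 3/8 → 1 ('d')
  [11] 8/2 → 3 ('dda')
  [12] 2/7 → 2 ('dd')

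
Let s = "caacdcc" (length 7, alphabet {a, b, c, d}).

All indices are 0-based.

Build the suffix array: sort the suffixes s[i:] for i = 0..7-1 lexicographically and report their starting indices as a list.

rank | idx | suffix
   0 |   1 | aacdcc
   1 |   2 | acdcc
   2 |   6 | c
   3 |   0 | caacdcc
   4 |   5 | cc
   5 |   3 | cdcc
   6 |   4 | dcc

[1, 2, 6, 0, 5, 3, 4]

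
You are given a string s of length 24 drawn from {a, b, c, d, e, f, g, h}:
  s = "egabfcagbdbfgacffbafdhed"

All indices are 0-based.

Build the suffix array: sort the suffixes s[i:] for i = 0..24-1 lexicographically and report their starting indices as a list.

rank→(start, suffix):
  0 → (2, 'abfcagbdbfgacffbafdhed')
  1 → (13, 'acffbafdhed')
  2 → (18, 'afdhed')
  3 → (6, 'agbdbfgacffbafdhed')
  4 → (17, 'bafdhed')
  5 → (8, 'bdbfgacffbafdhed')
  6 → (3, 'bfcagbdbfgacffbafdhed')
  7 → (10, 'bfgacffbafdhed')
  8 → (5, 'cagbdbfgacffbafdhed')
  9 → (14, 'cffbafdhed')
  10 → (23, 'd')
  11 → (9, 'dbfgacffbafdhed')
  12 → (20, 'dhed')
  13 → (22, 'ed')
  14 → (0, 'egabfcagbdbfgacffbafdhed')
  15 → (16, 'fbafdhed')
  16 → (4, 'fcagbdbfgacffbafdhed')
  17 → (19, 'fdhed')
  18 → (15, 'ffbafdhed')
  19 → (11, 'fgacffbafdhed')
  20 → (1, 'gabfcagbdbfgacffbafdhed')
  21 → (12, 'gacffbafdhed')
  22 → (7, 'gbdbfgacffbafdhed')
  23 → (21, 'hed')

[2, 13, 18, 6, 17, 8, 3, 10, 5, 14, 23, 9, 20, 22, 0, 16, 4, 19, 15, 11, 1, 12, 7, 21]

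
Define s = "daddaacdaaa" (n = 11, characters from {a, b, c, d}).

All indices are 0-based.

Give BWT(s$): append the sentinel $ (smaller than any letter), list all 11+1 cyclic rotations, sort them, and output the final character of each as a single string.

aaaddadacd$a

rank  rotation      last
    0  $daddaacdaaa  a
    1  a$daddaacdaa  a
    2  aa$daddaacda  a
    3  aaa$daddaacd  d
    4  aacdaaa$dadd  d
    5  acdaaa$dadda  a
    6  addaacdaaa$d  d
    7  cdaaa$daddaa  a
    8  daaa$daddaac  c
    9  daacdaaa$dad  d
   10  daddaacdaaa$  $
   11  ddaacdaaa$da  a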